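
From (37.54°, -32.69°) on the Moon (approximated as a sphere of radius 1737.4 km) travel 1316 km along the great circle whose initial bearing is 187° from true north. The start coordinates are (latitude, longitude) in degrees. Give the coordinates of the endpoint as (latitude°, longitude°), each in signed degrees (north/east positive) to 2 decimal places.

Angular distance δ = d/R = 1316/1737.4 = 0.75745 rad; initial bearing θ = 3.2638 rad.
sin φ₂ = sin φ₁ cos δ + cos φ₁ sin δ cos θ = (0.6093)(0.7266) + (0.7929)(0.6871)(-0.9925) = -0.0980, so φ₂ = -5.63°.
Δλ = atan2(sin θ sin δ cos φ₁, cos δ − sin φ₁ sin φ₂) = atan2(-0.0664, 0.7863) = -4.826°.
λ₂ = -32.690° − 4.826° = -37.52°.

-5.63°, -37.52°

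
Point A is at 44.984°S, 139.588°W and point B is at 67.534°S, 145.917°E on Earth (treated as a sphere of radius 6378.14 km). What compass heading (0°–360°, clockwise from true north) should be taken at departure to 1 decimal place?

212.3°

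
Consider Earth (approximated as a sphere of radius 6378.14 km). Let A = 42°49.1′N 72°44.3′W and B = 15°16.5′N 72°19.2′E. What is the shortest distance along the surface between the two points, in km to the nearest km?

In radians: φ₁ = 0.7473, φ₂ = 0.2666, Δλ = 145.058° = 2.5317 rad.
cos c = sin φ₁ sin φ₂ + cos φ₁ cos φ₂ cos Δλ = (0.6797)(0.2635) + (0.7335)(0.9647)(-0.8197) = -0.40098,
so c = arccos(-0.40098) = 1.98339 rad.
Distance = R·c = 6378.14 × 1.9834 ≈ 12650 km.

12650 km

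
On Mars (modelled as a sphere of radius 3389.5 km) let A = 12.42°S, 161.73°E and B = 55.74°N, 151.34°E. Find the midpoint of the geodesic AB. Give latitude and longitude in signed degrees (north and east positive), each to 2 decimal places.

21.74°, 157.93°

Central angle δ = 1.1993 rad. Interpolating on the sphere with fraction f = 0.5:
P = [sin((1−f)δ)·A + sin(fδ)·B] / sin δ = 0.6057·A + 0.6057·B in Cartesian coordinates,
giving P = (-0.8609, 0.3490, 0.3703), i.e. latitude 21.74°, longitude 157.93°.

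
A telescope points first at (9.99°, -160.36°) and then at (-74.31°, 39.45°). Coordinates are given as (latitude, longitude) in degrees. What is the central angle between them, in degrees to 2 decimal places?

114.68°

Let φ₁ = 0.1744 rad, φ₂ = -1.2970 rad, and Δλ = -2.7958 rad.
cos c = sin φ₁ sin φ₂ + cos φ₁ cos φ₂ cos Δλ = (0.1735)(-0.9627) + (0.9848)(0.2704)(-0.9408) = -0.41758,
so c = arccos(-0.41758) = 2.00158 rad.
So the angular separation is 114.68°.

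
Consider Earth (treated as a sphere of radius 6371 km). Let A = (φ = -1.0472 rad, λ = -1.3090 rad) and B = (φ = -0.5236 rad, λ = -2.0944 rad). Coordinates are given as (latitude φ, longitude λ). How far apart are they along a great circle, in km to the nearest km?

Let φ₁ = -1.0472 rad, φ₂ = -0.5236 rad, and Δλ = -0.7854 rad.
cos c = sin φ₁ sin φ₂ + cos φ₁ cos φ₂ cos Δλ = (-0.8660)(-0.5000) + (0.5000)(0.8660)(0.7071) = 0.73920,
so c = arccos(0.73920) = 0.73892 rad.
Distance = R·c = 6371 × 0.7389 ≈ 4708 km.

4708 km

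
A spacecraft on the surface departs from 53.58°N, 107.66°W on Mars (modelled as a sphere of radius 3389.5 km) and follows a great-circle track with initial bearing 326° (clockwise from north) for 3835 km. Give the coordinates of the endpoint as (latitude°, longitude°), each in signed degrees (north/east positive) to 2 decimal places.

Angular distance δ = d/R = 3835/3389.5 = 1.13144 rad; initial bearing θ = 5.6898 rad.
sin φ₂ = sin φ₁ cos δ + cos φ₁ sin δ cos θ = (0.8047)(0.4254) + (0.5937)(0.9050)(0.8290) = 0.7877, so φ₂ = 51.97°.
Δλ = atan2(sin θ sin δ cos φ₁, cos δ − sin φ₁ sin φ₂) = atan2(-0.3005, -0.2085) = -124.760°.
λ₂ = -107.660° − 124.760° = -232.42° → 127.58° after wrapping to (−180°, 180°].

51.97°, 127.58°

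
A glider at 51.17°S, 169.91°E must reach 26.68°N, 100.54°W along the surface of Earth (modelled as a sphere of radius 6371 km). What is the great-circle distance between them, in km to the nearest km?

12254 km

Let φ₁ = -0.8931 rad, φ₂ = 0.4657 rad, and Δλ = 1.5629 rad.
Haversine: a = sin²(Δφ/2) + cos φ₁ cos φ₂ sin²(Δλ/2) = 0.3948 + (0.6270)(0.8935)(0.4961) = 0.67269.
Central angle c = 2·arcsin(√a) = 1.92344 rad.
Distance = R·c = 6371 × 1.9234 ≈ 12254 km.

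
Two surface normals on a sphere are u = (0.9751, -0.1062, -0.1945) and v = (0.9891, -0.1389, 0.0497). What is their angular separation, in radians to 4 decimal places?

u·v = 0.9696; |u| = 1.0000, |v| = 1.0000.
cos θ = (u·v)/(|u||v|) = 0.9696, so θ = 0.2474 rad.

0.2474 rad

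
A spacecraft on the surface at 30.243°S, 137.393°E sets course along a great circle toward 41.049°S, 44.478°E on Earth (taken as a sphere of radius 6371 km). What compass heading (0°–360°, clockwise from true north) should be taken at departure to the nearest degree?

Δλ = -92.915° = -1.6217 rad.
y = sin Δλ · cos φ₂ = (-0.9987)(0.7541) = -0.7532
x = cos φ₁ sin φ₂ − sin φ₁ cos φ₂ cos Δλ = (0.8639)(-0.6567) − (-0.5037)(0.7541)(-0.0509) = -0.5866
θ = atan2(y, x) = -127.91°; adding 360° gives 232°.

232°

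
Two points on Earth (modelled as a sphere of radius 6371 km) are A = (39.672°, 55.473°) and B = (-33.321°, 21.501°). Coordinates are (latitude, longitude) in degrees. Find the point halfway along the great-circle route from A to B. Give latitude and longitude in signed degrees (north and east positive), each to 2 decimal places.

3.32°, 37.77°

Central angle δ = 1.3871 rad. Interpolating on the sphere with fraction f = 0.5:
P = [sin((1−f)δ)·A + sin(fδ)·B] / sin δ = 0.6502·A + 0.6502·B in Cartesian coordinates,
giving P = (0.7892, 0.6114, 0.0579), i.e. latitude 3.32°, longitude 37.77°.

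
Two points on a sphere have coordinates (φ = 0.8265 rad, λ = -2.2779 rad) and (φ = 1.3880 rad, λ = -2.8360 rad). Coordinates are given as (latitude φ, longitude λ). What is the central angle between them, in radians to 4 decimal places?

Let φ₁ = 0.8265 rad, φ₂ = 1.3880 rad, and Δλ = -0.5581 rad.
Haversine: a = sin²(Δφ/2) + cos φ₁ cos φ₂ sin²(Δλ/2) = 0.0768 + (0.6775)(0.1818)(0.0759) = 0.08611.
Central angle c = 2·arcsin(√a) = 0.59567 rad.
So the angular separation is 0.5957 rad.

0.5957 rad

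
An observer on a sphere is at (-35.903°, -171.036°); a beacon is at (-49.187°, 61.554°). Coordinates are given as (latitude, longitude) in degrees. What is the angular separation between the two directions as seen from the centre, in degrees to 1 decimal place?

With latitudes φ₁ = -35.903°, φ₂ = -49.187° and longitude difference Δλ = -127.410°:
Haversine: a = sin²(Δφ/2) + cos φ₁ cos φ₂ sin²(Δλ/2) = 0.0134 + (0.8100)(0.6536)(0.8038) = 0.43890.
Central angle c = 2·arcsin(√a) = 1.44829 rad.
So the angular separation is 83.0°.

83.0°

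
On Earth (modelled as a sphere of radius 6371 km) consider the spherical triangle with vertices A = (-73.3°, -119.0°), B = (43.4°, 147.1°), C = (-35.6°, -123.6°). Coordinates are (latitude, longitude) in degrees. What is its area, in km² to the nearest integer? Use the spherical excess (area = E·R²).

Side lengths (central angles): a = 1.9744, b = 0.6592, c = 2.3081 rad; semiperimeter s = 2.4709.
By l'Huilier's theorem, tan(E/4) = √[tan(s/2) tan((s−a)/2) tan((s−b)/2) tan((s−c)/2)], giving spherical excess E = 1.0736 rad.
Area = E·R² = 1.0736 × (6371)² ≈ 43577127 km².

43577127 km²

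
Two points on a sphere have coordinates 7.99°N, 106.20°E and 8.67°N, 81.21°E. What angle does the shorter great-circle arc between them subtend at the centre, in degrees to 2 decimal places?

24.73°

Let φ₁ = 0.1395 rad, φ₂ = 0.1513 rad, and Δλ = -0.4362 rad.
cos c = sin φ₁ sin φ₂ + cos φ₁ cos φ₂ cos Δλ = (0.1390)(0.1507) + (0.9903)(0.9886)(0.9064) = 0.90828,
so c = arccos(0.90828) = 0.43164 rad.
So the angular separation is 24.73°.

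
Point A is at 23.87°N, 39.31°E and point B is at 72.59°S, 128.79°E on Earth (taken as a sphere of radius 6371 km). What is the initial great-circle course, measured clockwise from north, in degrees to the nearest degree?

Δλ = 89.480° = 1.5617 rad.
y = sin Δλ · cos φ₂ = (1.0000)(0.2992) = 0.2992
x = cos φ₁ sin φ₂ − sin φ₁ cos φ₂ cos Δλ = (0.9145)(-0.9542) − (0.4047)(0.2992)(0.0091) = -0.8737
θ = atan2(y, x) = 161.10°, so the bearing is 161°.

161°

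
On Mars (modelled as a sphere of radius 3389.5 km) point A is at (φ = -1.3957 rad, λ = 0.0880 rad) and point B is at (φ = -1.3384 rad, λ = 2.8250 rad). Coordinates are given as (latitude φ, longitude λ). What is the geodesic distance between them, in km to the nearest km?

1353 km

With latitudes φ₁ = -79.968°, φ₂ = -76.685° and longitude difference Δλ = 156.819°:
cos c = sin φ₁ sin φ₂ + cos φ₁ cos φ₂ cos Δλ = (-0.9847)(-0.9731) + (0.1742)(0.2303)(-0.9193) = 0.92136,
so c = arccos(0.92136) = 0.39924 rad.
Distance = R·c = 3389.5 × 0.3992 ≈ 1353 km.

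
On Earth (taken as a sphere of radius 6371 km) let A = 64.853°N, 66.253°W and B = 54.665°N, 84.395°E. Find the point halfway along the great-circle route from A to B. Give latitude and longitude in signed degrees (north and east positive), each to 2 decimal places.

Central angle δ = 1.0190 rad. Interpolating on the sphere with fraction f = 0.5:
P = [sin((1−f)δ)·A + sin(fδ)·B] / sin δ = 0.5727·A + 0.5727·B in Cartesian coordinates,
giving P = (0.1304, 0.1069, 0.9857), i.e. latitude 80.29°, longitude 39.35°.

80.29°, 39.35°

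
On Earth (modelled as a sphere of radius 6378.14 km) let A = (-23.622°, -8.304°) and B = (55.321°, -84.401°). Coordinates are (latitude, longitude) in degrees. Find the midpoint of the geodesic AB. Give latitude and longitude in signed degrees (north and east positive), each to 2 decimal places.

Central angle δ = 1.7765 rad. Interpolating on the sphere with fraction f = 0.5:
P = [sin((1−f)δ)·A + sin(fδ)·B] / sin δ = 0.7927·A + 0.7927·B in Cartesian coordinates,
giving P = (0.7627, -0.5538, 0.3342), i.e. latitude 19.53°, longitude -35.98°.

19.53°, -35.98°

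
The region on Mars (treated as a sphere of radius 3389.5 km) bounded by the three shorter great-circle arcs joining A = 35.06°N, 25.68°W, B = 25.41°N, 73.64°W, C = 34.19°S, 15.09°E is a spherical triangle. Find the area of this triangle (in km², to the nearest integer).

7136688 km²

Side lengths (central angles): a = 1.7973, b = 1.3796, c = 0.7353 rad; semiperimeter s = 1.9561.
By l'Huilier's theorem, tan(E/4) = √[tan(s/2) tan((s−a)/2) tan((s−b)/2) tan((s−c)/2)], giving spherical excess E = 0.6212 rad.
Area = E·R² = 0.6212 × (3389.5)² ≈ 7136688 km².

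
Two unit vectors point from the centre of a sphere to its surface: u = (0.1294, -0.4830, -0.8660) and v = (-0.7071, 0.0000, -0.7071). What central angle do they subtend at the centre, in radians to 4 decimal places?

u·v = 0.5208; |u| = 1.0000, |v| = 1.0000.
cos θ = (u·v)/(|u||v|) = 0.5209, so θ = 1.0229 rad.

1.0229 rad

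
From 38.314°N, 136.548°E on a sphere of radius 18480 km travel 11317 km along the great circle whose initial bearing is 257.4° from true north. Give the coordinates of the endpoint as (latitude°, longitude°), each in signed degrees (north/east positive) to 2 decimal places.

Angular distance δ = d/R = 11317/18480 = 0.61239 rad; initial bearing θ = 4.4925 rad.
sin φ₂ = sin φ₁ cos δ + cos φ₁ sin δ cos θ = (0.6200)(0.8183) + (0.7846)(0.5748)(-0.2181) = 0.4089, so φ₂ = 24.14°.
Δλ = atan2(sin θ sin δ cos φ₁, cos δ − sin φ₁ sin φ₂) = atan2(-0.4402, 0.5648) = -37.932°.
λ₂ = 136.548° − 37.932° = 98.62°.

24.14°, 98.62°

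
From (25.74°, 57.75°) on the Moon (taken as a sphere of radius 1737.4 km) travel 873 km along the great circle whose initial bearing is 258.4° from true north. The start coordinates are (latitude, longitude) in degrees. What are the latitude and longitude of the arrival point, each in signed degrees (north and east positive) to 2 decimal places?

Angular distance δ = d/R = 873/1737.4 = 0.50247 rad; initial bearing θ = 4.5099 rad.
sin φ₂ = sin φ₁ cos δ + cos φ₁ sin δ cos θ = (0.4343)(0.8764) + (0.9008)(0.4816)(-0.2011) = 0.2934, so φ₂ = 17.06°.
Δλ = atan2(sin θ sin δ cos φ₁, cos δ − sin φ₁ sin φ₂) = atan2(-0.4249, 0.7490) = -29.569°.
λ₂ = 57.750° − 29.569° = 28.18°.

17.06°, 28.18°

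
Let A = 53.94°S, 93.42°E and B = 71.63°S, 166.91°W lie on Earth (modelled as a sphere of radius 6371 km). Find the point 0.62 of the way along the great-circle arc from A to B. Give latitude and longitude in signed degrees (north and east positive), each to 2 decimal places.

The central angle between A and B is δ = 0.7436 rad.
With f = 0.62, the slerp weights are sin((1−f)δ)/sin δ = 0.4119 and sin(fδ)/sin δ = 0.6572.
Weighted sum of the unit vectors: (0.4119)·(-0.0351,0.5876,-0.8084) + (0.6572)·(-0.3070,-0.0714,-0.9490) = (-0.2162, 0.1951, -0.9567).
Converting back: φ = atan2(z, √(x²+y²)) = -73.07°, λ = atan2(y, x) = 137.93°.

-73.07°, 137.93°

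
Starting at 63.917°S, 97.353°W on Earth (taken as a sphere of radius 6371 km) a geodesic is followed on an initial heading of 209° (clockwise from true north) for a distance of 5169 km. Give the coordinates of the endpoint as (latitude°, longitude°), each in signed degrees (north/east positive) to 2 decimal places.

Angular distance δ = d/R = 5169/6371 = 0.81133 rad; initial bearing θ = 3.6477 rad.
sin φ₂ = sin φ₁ cos δ + cos φ₁ sin δ cos θ = (-0.8982)(0.6885) + (0.4397)(0.7252)(-0.8746) = -0.8973, so φ₂ = -63.80°.
Δλ = atan2(sin θ sin δ cos φ₁, cos δ − sin φ₁ sin φ₂) = atan2(-0.1546, -0.1174) = -127.209°.
λ₂ = -97.353° − 127.209° = -224.56° → 135.44° after wrapping to (−180°, 180°].

-63.80°, 135.44°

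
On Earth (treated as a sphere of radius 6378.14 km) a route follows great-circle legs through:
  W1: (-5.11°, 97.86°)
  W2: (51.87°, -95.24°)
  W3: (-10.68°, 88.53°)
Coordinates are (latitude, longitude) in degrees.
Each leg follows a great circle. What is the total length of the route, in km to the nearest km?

30133 km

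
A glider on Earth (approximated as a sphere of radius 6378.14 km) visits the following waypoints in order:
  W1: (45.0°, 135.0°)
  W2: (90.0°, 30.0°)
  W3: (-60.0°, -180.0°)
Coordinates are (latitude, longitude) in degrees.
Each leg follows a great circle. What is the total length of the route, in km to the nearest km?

21707 km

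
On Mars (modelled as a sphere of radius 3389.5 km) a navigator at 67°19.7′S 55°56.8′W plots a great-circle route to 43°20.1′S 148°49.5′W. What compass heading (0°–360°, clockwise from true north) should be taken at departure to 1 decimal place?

With φ₁ = -1.1751, φ₂ = -0.7563, Δλ = -1.6210 rad, the forward-azimuth formula gives
θ = atan2( sin Δλ cos φ₂ , cos φ₁ sin φ₂ − sin φ₁ cos φ₂ cos Δλ ) = atan2(-0.7264, -0.2982) = -112.32°.
Adding 360° brings this into [0°, 360°): 247.7°.

247.7°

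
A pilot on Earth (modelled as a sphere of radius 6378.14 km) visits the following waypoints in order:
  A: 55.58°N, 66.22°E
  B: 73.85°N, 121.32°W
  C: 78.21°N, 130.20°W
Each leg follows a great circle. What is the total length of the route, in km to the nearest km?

Leg A→B: central angle 0.8809 rad, distance 5618.2 km.
Leg B→C: central angle 0.0846 rad, distance 539.5 km.
Total: 5618.2 + 539.5 ≈ 6158 km.

6158 km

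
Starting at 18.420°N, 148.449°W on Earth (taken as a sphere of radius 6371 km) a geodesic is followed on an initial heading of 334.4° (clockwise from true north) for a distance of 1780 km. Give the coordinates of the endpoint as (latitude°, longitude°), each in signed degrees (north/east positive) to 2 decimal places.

Angular distance δ = d/R = 1780/6371 = 0.27939 rad; initial bearing θ = 5.8364 rad.
sin φ₂ = sin φ₁ cos δ + cos φ₁ sin δ cos θ = (0.3160)(0.9612) + (0.9488)(0.2758)(0.9018) = 0.5397, so φ₂ = 32.66°.
Δλ = atan2(sin θ sin δ cos φ₁, cos δ − sin φ₁ sin φ₂) = atan2(-0.1131, 0.7907) = -8.137°.
λ₂ = -148.449° − 8.137° = -156.59°.

32.66°, -156.59°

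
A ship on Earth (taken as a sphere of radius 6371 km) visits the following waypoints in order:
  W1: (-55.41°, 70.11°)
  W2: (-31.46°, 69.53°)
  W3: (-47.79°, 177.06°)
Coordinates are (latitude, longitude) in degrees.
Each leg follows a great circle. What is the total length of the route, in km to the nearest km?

11297 km

Leg W1→W2: central angle 0.4181 rad, distance 2663.5 km.
Leg W2→W3: central angle 1.3552 rad, distance 8633.9 km.
Total: 2663.5 + 8633.9 ≈ 11297 km.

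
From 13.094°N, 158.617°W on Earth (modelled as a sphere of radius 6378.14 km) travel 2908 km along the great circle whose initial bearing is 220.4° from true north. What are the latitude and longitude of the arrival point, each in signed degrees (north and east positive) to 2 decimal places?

-7.08°, -175.33°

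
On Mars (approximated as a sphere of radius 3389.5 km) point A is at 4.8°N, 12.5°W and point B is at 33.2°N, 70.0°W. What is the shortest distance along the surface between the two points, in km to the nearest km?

3574 km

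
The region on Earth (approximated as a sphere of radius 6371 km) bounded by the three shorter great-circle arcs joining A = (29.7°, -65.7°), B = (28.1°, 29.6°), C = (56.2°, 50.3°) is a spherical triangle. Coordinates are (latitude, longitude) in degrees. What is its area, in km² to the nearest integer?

18575478 km²

Side lengths (central angles): a = 0.5540, b = 1.3696, c = 1.4075 rad; semiperimeter s = 1.6655.
By l'Huilier's theorem, tan(E/4) = √[tan(s/2) tan((s−a)/2) tan((s−b)/2) tan((s−c)/2)], giving spherical excess E = 0.4576 rad.
Area = E·R² = 0.4576 × (6371)² ≈ 18575478 km².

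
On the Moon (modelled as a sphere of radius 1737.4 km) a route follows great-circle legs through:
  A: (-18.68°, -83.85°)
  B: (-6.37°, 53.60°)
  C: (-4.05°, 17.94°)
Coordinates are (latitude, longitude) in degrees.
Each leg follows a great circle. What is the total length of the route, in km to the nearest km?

Leg A→B: central angle 2.2890 rad, distance 3976.9 km.
Leg B→C: central angle 0.6210 rad, distance 1078.9 km.
Total: 3976.9 + 1078.9 ≈ 5056 km.

5056 km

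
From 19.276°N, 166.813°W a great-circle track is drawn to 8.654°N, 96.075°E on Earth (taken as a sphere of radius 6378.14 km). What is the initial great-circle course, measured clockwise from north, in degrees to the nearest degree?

With φ₁ = 0.3364, φ₂ = 0.1510, Δλ = -1.6949 rad, the forward-azimuth formula gives
θ = atan2( sin Δλ cos φ₂ , cos φ₁ sin φ₂ − sin φ₁ cos φ₂ cos Δλ ) = atan2(-0.9810, 0.1824) = -79.47°.
Adding 360° brings this into [0°, 360°): 281°.

281°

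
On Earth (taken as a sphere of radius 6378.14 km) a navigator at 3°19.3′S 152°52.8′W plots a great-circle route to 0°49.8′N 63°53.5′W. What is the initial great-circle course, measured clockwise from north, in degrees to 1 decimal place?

With φ₁ = -0.0580, φ₂ = 0.0145, Δλ = 1.5531 rad, the forward-azimuth formula gives
θ = atan2( sin Δλ cos φ₂ , cos φ₁ sin φ₂ − sin φ₁ cos φ₂ cos Δλ ) = atan2(0.9997, 0.0155) = 89.11°.
So the initial bearing is 89.1°.

89.1°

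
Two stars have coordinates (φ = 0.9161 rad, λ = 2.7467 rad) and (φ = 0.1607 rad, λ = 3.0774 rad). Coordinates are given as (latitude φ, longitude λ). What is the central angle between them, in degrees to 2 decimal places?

45.94°

In radians: φ₁ = 0.9161, φ₂ = 0.1607, Δλ = 18.948° = 0.3307 rad.
cos c = sin φ₁ sin φ₂ + cos φ₁ cos φ₂ cos Δλ = (0.7932)(0.1600) + (0.6089)(0.9871)(0.9458) = 0.69543,
so c = arccos(0.69543) = 0.80178 rad.
So the angular separation is 45.94°.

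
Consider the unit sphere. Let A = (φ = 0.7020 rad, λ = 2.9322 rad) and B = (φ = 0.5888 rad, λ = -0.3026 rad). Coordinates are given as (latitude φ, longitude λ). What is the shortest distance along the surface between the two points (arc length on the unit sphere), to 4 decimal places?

1.8479

Let φ₁ = 0.7020 rad, φ₂ = 0.5888 rad, and Δλ = 3.0484 rad.
cos c = sin φ₁ sin φ₂ + cos φ₁ cos φ₂ cos Δλ = (0.6457)(0.5554) + (0.7636)(0.8316)(-0.9957) = -0.27360,
so c = arccos(-0.27360) = 1.84793 rad.
On the unit sphere the arc length equals the central angle: 1.8479.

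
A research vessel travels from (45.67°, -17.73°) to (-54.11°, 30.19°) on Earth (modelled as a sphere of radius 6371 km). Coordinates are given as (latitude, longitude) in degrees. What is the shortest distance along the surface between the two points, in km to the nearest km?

11982 km

Let φ₁ = 0.7971 rad, φ₂ = -0.9444 rad, and Δλ = 0.8364 rad.
Haversine: a = sin²(Δφ/2) + cos φ₁ cos φ₂ sin²(Δλ/2) = 0.5849 + (0.6988)(0.5862)(0.1649) = 0.65249.
Central angle c = 2·arcsin(√a) = 1.88072 rad.
Distance = R·c = 6371 × 1.8807 ≈ 11982 km.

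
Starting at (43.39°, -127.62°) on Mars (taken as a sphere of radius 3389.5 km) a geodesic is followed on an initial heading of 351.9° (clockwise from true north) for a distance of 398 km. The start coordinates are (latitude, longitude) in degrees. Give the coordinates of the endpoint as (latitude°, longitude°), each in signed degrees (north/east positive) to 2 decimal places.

50.04°, -129.09°

Angular distance δ = d/R = 398/3389.5 = 0.11742 rad; initial bearing θ = 6.1418 rad.
sin φ₂ = sin φ₁ cos δ + cos φ₁ sin δ cos θ = (0.6870)(0.9931) + (0.7267)(0.1172)(0.9900) = 0.7665, so φ₂ = 50.04°.
Δλ = atan2(sin θ sin δ cos φ₁, cos δ − sin φ₁ sin φ₂) = atan2(-0.0120, 0.4665) = -1.473°.
λ₂ = -127.620° − 1.473° = -129.09°.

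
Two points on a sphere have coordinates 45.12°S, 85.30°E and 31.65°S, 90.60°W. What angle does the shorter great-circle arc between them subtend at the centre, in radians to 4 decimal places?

1.8001 rad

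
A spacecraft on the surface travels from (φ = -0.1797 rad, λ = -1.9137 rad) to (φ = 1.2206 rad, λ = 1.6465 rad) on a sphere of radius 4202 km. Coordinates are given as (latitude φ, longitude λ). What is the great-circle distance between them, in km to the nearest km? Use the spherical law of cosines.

Let φ₁ = -0.1797 rad, φ₂ = 1.2206 rad, and Δλ = -2.7230 rad.
cos c = sin φ₁ sin φ₂ + cos φ₁ cos φ₂ cos Δλ = (-0.1787)(0.9393) + (0.9839)(0.3431)(-0.9137) = -0.47630,
so c = arccos(-0.47630) = 2.06724 rad.
Distance = R·c = 4202 × 2.0672 ≈ 8687 km.

8687 km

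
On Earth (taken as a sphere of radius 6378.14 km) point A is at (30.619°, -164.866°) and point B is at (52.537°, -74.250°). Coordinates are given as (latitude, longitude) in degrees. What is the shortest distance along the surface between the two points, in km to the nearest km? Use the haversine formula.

7403 km

With latitudes φ₁ = 30.619°, φ₂ = 52.537° and longitude difference Δλ = 90.616°:
Haversine: a = sin²(Δφ/2) + cos φ₁ cos φ₂ sin²(Δλ/2) = 0.0361 + (0.8606)(0.6082)(0.5054) = 0.30068.
Central angle c = 2·arcsin(√a) = 1.16075 rad.
Distance = R·c = 6378.14 × 1.1608 ≈ 7403 km.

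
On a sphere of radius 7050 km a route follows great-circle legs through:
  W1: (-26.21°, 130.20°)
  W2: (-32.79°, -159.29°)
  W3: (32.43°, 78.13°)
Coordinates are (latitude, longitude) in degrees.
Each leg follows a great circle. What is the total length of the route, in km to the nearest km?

23731 km

Leg W1→W2: central angle 1.0578 rad, distance 7457.2 km.
Leg W2→W3: central angle 2.3084 rad, distance 16274.1 km.
Total: 7457.2 + 16274.1 ≈ 23731 km.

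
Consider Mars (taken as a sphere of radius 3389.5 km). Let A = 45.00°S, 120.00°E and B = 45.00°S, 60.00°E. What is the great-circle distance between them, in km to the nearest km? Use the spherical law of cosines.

With latitudes φ₁ = -45.000°, φ₂ = -45.000° and longitude difference Δλ = -60.000°:
cos c = sin φ₁ sin φ₂ + cos φ₁ cos φ₂ cos Δλ = (-0.7071)(-0.7071) + (0.7071)(0.7071)(0.5000) = 0.75000,
so c = arccos(0.75000) = 0.72273 rad.
Distance = R·c = 3389.5 × 0.7227 ≈ 2450 km.

2450 km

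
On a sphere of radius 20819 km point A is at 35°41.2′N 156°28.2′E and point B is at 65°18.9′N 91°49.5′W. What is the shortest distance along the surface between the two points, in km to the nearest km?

24031 km

In radians: φ₁ = 0.6228, φ₂ = 1.1400, Δλ = 111.705° = 1.9496 rad.
Haversine: a = sin²(Δφ/2) + cos φ₁ cos φ₂ sin²(Δλ/2) = 0.0654 + (0.8122)(0.4176)(0.6849) = 0.29770.
Central angle c = 2·arcsin(√a) = 1.15426 rad.
Distance = R·c = 20819 × 1.1543 ≈ 24031 km.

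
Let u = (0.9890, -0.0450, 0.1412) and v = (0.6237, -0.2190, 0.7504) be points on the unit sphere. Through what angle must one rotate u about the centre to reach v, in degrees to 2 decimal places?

42.90°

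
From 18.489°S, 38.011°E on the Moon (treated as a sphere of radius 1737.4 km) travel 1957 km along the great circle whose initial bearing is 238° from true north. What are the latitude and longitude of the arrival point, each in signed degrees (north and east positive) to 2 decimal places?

Angular distance δ = d/R = 1957/1737.4 = 1.12640 rad; initial bearing θ = 4.1539 rad.
sin φ₂ = sin φ₁ cos δ + cos φ₁ sin δ cos θ = (-0.3171)(0.4299) + (0.9484)(0.9029)(-0.5299) = -0.5901, so φ₂ = -36.16°.
Δλ = atan2(sin θ sin δ cos φ₁, cos δ − sin φ₁ sin φ₂) = atan2(-0.7262, 0.2428) = -71.513°.
λ₂ = 38.011° − 71.513° = -33.50°.

-36.16°, -33.50°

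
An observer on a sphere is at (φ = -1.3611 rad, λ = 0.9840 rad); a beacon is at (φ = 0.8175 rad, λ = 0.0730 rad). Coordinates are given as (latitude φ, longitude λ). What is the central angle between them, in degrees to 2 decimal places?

In radians: φ₁ = -1.3611, φ₂ = 0.8175, Δλ = -52.196° = -0.9110 rad.
cos c = sin φ₁ sin φ₂ + cos φ₁ cos φ₂ cos Δλ = (-0.9781)(0.7294) + (0.2082)(0.6840)(0.6130) = -0.62618,
so c = arccos(-0.62618) = 2.24744 rad.
So the angular separation is 128.77°.

128.77°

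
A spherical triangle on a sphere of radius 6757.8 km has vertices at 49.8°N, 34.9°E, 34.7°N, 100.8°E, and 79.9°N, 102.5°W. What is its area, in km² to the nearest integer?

18490136 km²

Side lengths (central angles): a = 1.1285, b = 0.8384, c = 0.8612 rad; semiperimeter s = 1.4141.
By l'Huilier's theorem, tan(E/4) = √[tan(s/2) tan((s−a)/2) tan((s−b)/2) tan((s−c)/2)], giving spherical excess E = 0.4049 rad.
Area = E·R² = 0.4049 × (6757.8)² ≈ 18490136 km².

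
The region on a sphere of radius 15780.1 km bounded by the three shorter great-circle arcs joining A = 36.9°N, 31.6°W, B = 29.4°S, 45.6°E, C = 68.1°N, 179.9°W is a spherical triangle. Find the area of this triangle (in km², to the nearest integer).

480617623 km²

Side lengths (central angles): a = 2.3230, b = 1.2626, c = 1.7117 rad; semiperimeter s = 2.6486.
By l'Huilier's theorem, tan(E/4) = √[tan(s/2) tan((s−a)/2) tan((s−b)/2) tan((s−c)/2)], giving spherical excess E = 1.9301 rad.
Area = E·R² = 1.9301 × (15780.1)² ≈ 480617623 km².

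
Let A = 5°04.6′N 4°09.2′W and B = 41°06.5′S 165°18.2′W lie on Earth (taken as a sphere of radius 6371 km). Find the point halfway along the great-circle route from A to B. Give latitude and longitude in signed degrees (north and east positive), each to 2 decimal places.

Central angle δ = 2.4472 rad. Interpolating on the sphere with fraction f = 0.5:
P = [sin((1−f)δ)·A + sin(fδ)·B] / sin δ = 1.4694·A + 1.4694·B in Cartesian coordinates,
giving P = (0.3889, -0.3869, -0.8361), i.e. latitude -56.73°, longitude -44.85°.

-56.73°, -44.85°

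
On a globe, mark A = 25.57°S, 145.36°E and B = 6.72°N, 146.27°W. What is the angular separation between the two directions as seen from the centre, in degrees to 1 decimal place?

73.8°

Let φ₁ = -0.4463 rad, φ₂ = 0.1173 rad, and Δλ = 1.1933 rad.
Haversine: a = sin²(Δφ/2) + cos φ₁ cos φ₂ sin²(Δλ/2) = 0.0773 + (0.9021)(0.9931)(0.3157) = 0.36014.
Central angle c = 2·arcsin(√a) = 1.28730 rad.
So the angular separation is 73.8°.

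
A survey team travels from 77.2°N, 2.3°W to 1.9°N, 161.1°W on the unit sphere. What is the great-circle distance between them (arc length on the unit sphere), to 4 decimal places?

With latitudes φ₁ = 77.200°, φ₂ = 1.900° and longitude difference Δλ = -158.800°:
Haversine: a = sin²(Δφ/2) + cos φ₁ cos φ₂ sin²(Δλ/2) = 0.3731 + (0.2215)(0.9995)(0.9662) = 0.58706.
Central angle c = 2·arcsin(√a) = 1.74580 rad.
On the unit sphere the arc length equals the central angle: 1.7458.

1.7458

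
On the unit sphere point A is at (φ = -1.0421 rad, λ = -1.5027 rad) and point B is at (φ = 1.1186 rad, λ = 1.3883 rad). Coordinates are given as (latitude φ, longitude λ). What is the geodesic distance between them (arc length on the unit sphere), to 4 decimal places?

3.0014

With latitudes φ₁ = -59.708°, φ₂ = 64.091° and longitude difference Δλ = 165.642°:
cos c = sin φ₁ sin φ₂ + cos φ₁ cos φ₂ cos Δλ = (-0.8635)(0.8995) + (0.5044)(0.4369)(-0.9688) = -0.99019,
so c = arccos(-0.99019) = 3.00142 rad.
On the unit sphere the arc length equals the central angle: 3.0014.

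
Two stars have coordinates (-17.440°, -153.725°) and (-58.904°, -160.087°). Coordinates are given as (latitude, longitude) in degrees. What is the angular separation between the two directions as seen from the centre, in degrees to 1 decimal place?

With latitudes φ₁ = -17.440°, φ₂ = -58.904° and longitude difference Δλ = -6.362°:
cos c = sin φ₁ sin φ₂ + cos φ₁ cos φ₂ cos Δλ = (-0.2997)(-0.8563) + (0.9540)(0.5165)(0.9938) = 0.74634,
so c = arccos(0.74634) = 0.72825 rad.
So the angular separation is 41.7°.

41.7°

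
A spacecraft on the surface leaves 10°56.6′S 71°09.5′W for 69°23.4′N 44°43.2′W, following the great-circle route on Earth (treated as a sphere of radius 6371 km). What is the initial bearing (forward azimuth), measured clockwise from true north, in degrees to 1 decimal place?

9.1°

With φ₁ = -0.1910, φ₂ = 1.2111, Δλ = 0.4614 rad, the forward-azimuth formula gives
θ = atan2( sin Δλ cos φ₂ , cos φ₁ sin φ₂ − sin φ₁ cos φ₂ cos Δλ ) = atan2(0.1567, 0.9788) = 9.10°.
So the initial bearing is 9.1°.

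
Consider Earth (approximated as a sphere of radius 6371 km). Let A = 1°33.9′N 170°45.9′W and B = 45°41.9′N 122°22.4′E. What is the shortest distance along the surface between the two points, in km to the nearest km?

Let φ₁ = 0.0273 rad, φ₂ = 0.7976 rad, and Δλ = -1.1670 rad.
Haversine: a = sin²(Δφ/2) + cos φ₁ cos φ₂ sin²(Δλ/2) = 0.1411 + (0.9996)(0.6984)(0.3035) = 0.35305.
Central angle c = 2·arcsin(√a) = 1.27250 rad.
Distance = R·c = 6371 × 1.2725 ≈ 8107 km.

8107 km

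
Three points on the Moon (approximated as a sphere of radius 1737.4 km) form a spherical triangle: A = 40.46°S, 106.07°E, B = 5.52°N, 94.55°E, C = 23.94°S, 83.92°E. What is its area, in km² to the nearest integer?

Side lengths (central angles): a = 0.5451, b = 0.4337, c = 0.8235 rad; semiperimeter s = 0.9012.
By l'Huilier's theorem, tan(E/4) = √[tan(s/2) tan((s−a)/2) tan((s−b)/2) tan((s−c)/2)], giving spherical excess E = 0.1135 rad.
Area = E·R² = 0.1135 × (1737.4)² ≈ 342502 km².

342502 km²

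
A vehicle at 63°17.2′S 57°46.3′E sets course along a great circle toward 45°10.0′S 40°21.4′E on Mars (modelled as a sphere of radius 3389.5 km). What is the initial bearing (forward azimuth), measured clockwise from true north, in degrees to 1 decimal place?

323.2°

With φ₁ = -1.1046, φ₂ = -0.7883, Δλ = -0.3039 rad, the forward-azimuth formula gives
θ = atan2( sin Δλ cos φ₂ , cos φ₁ sin φ₂ − sin φ₁ cos φ₂ cos Δλ ) = atan2(-0.2110, 0.2821) = -36.79°.
Adding 360° brings this into [0°, 360°): 323.2°.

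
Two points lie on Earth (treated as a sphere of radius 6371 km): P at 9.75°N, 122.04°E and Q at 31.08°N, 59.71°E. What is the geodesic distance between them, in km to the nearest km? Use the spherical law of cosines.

Let φ₁ = 0.1702 rad, φ₂ = 0.5424 rad, and Δλ = -1.0879 rad.
cos c = sin φ₁ sin φ₂ + cos φ₁ cos φ₂ cos Δλ = (0.1693)(0.5162) + (0.9856)(0.8564)(0.4644) = 0.47940,
so c = arccos(0.47940) = 1.07083 rad.
Distance = R·c = 6371 × 1.0708 ≈ 6822 km.

6822 km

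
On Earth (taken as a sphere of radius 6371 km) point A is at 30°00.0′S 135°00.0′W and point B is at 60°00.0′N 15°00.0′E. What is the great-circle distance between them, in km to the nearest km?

16001 km

With latitudes φ₁ = -30.000°, φ₂ = 60.000° and longitude difference Δλ = 150.000°:
Haversine: a = sin²(Δφ/2) + cos φ₁ cos φ₂ sin²(Δλ/2) = 0.5000 + (0.8660)(0.5000)(0.9330) = 0.90401.
Central angle c = 2·arcsin(√a) = 2.51157 rad.
Distance = R·c = 6371 × 2.5116 ≈ 16001 km.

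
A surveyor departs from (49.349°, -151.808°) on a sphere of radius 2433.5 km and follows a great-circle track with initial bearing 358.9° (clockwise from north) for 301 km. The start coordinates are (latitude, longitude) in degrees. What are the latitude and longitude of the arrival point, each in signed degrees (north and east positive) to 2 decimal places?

Angular distance δ = d/R = 301/2433.5 = 0.12369 rad; initial bearing θ = 6.2640 rad.
sin φ₂ = sin φ₁ cos δ + cos φ₁ sin δ cos θ = (0.7587)(0.9924) + (0.6514)(0.1234)(0.9998) = 0.8333, so φ₂ = 56.43°.
Δλ = atan2(sin θ sin δ cos φ₁, cos δ − sin φ₁ sin φ₂) = atan2(-0.0015, 0.3602) = -0.245°.
λ₂ = -151.808° − 0.245° = -152.05°.

56.43°, -152.05°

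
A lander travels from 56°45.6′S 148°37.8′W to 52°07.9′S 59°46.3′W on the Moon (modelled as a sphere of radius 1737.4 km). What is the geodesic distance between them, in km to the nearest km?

1461 km

With latitudes φ₁ = -56.760°, φ₂ = -52.132° and longitude difference Δλ = 88.858°:
Haversine: a = sin²(Δφ/2) + cos φ₁ cos φ₂ sin²(Δλ/2) = 0.0016 + (0.5481)(0.6138)(0.4900) = 0.16652.
Central angle c = 2·arcsin(√a) = 0.84067 rad.
Distance = R·c = 1737.4 × 0.8407 ≈ 1461 km.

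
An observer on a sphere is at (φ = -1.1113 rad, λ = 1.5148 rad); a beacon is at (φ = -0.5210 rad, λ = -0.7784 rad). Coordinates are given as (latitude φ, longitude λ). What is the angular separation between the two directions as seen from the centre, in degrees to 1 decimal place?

78.9°

In radians: φ₁ = -1.1113, φ₂ = -0.5210, Δλ = -131.391° = -2.2932 rad.
Haversine: a = sin²(Δφ/2) + cos φ₁ cos φ₂ sin²(Δλ/2) = 0.0846 + (0.4435)(0.8673)(0.8306) = 0.40411.
Central angle c = 2·arcsin(√a) = 1.37781 rad.
So the angular separation is 78.9°.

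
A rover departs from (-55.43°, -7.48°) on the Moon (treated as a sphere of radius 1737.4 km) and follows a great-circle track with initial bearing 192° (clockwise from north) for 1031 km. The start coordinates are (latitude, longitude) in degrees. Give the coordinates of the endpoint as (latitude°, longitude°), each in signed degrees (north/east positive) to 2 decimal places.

Angular distance δ = d/R = 1031/1737.4 = 0.59342 rad; initial bearing θ = 3.3510 rad.
sin φ₂ = sin φ₁ cos δ + cos φ₁ sin δ cos θ = (-0.8234)(0.8290) + (0.5674)(0.5592)(-0.9781) = -0.9930, so φ₂ = -83.22°.
Δλ = atan2(sin θ sin δ cos φ₁, cos δ − sin φ₁ sin φ₂) = atan2(-0.0660, 0.0114) = -80.236°.
λ₂ = -7.480° − 80.236° = -87.72°.

-83.22°, -87.72°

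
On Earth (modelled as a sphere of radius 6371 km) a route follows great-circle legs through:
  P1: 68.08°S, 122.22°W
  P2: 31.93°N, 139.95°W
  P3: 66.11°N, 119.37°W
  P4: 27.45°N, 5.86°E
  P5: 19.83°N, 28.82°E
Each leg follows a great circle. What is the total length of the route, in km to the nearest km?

Leg P1→P2: central angle 1.7608 rad, distance 11218.1 km.
Leg P2→P3: central angle 0.6345 rad, distance 4042.7 km.
Leg P3→P4: central angle 1.3550 rad, distance 8632.4 km.
Leg P4→P5: central angle 0.3897 rad, distance 2482.6 km.
Total: 11218.1 + 4042.7 + 8632.4 + 2482.6 ≈ 26376 km.

26376 km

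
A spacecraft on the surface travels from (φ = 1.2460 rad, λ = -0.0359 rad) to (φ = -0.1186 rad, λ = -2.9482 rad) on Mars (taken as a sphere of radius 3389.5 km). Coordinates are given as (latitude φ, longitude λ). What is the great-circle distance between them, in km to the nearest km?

In radians: φ₁ = 1.2460, φ₂ = -0.1186, Δλ = -166.862° = -2.9123 rad.
Haversine: a = sin²(Δφ/2) + cos φ₁ cos φ₂ sin²(Δλ/2) = 0.3976 + (0.3191)(0.9930)(0.9869) = 0.71036.
Central angle c = 2·arcsin(√a) = 2.00503 rad.
Distance = R·c = 3389.5 × 2.0050 ≈ 6796 km.

6796 km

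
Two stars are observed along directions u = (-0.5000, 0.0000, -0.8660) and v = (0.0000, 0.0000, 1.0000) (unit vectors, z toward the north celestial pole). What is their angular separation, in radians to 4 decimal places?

2.6180 rad

u·v = -0.8660; |u| = 1.0000, |v| = 1.0000.
cos θ = (u·v)/(|u||v|) = -0.8660, so θ = 2.6180 rad.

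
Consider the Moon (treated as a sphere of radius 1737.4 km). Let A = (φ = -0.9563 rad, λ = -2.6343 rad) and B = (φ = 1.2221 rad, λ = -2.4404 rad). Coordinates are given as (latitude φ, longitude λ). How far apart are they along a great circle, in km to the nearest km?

Let φ₁ = -0.9563 rad, φ₂ = 1.2221 rad, and Δλ = 0.1939 rad.
cos c = sin φ₁ sin φ₂ + cos φ₁ cos φ₂ cos Δλ = (-0.8171)(0.9398) + (0.5765)(0.3417)(0.9813) = -0.57459,
so c = arccos(-0.57459) = 2.18290 rad.
Distance = R·c = 1737.4 × 2.1829 ≈ 3793 km.

3793 km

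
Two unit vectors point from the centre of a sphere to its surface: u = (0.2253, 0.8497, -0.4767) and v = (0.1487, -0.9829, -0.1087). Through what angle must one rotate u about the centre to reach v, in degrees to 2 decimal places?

138.58°

u·v = -0.7499; |u| = 1.0000, |v| = 1.0000.
cos θ = (u·v)/(|u||v|) = -0.7498, so θ = 138.58°.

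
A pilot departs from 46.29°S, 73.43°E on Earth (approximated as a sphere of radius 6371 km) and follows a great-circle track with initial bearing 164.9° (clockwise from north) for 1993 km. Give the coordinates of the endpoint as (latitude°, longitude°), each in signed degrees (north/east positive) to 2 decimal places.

Angular distance δ = d/R = 1993/6371 = 0.31282 rad; initial bearing θ = 2.8780 rad.
sin φ₂ = sin φ₁ cos δ + cos φ₁ sin δ cos θ = (-0.7228)(0.9515) + (0.6910)(0.3077)(-0.9655) = -0.8931, so φ₂ = -63.26°.
Δλ = atan2(sin θ sin δ cos φ₁, cos δ − sin φ₁ sin φ₂) = atan2(0.0554, 0.3059) = 10.265°.
λ₂ = 73.430° + 10.265° = 83.69°.

-63.26°, 83.69°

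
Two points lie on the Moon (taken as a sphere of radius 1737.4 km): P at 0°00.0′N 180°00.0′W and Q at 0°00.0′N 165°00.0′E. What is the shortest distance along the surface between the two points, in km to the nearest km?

With latitudes φ₁ = 0.000°, φ₂ = 0.000° and longitude difference Δλ = -15.000°:
Haversine: a = sin²(Δφ/2) + cos φ₁ cos φ₂ sin²(Δλ/2) = 0.0000 + (1.0000)(1.0000)(0.0170) = 0.01704.
Central angle c = 2·arcsin(√a) = 0.26180 rad.
Distance = R·c = 1737.4 × 0.2618 ≈ 455 km.

455 km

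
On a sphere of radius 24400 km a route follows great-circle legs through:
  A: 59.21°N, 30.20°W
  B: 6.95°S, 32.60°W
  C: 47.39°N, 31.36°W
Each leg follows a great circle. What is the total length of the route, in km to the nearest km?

51333 km

Leg A→B: central angle 1.1552 rad, distance 28186.8 km.
Leg B→C: central angle 0.9486 rad, distance 23146.0 km.
Total: 28186.8 + 23146.0 ≈ 51333 km.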